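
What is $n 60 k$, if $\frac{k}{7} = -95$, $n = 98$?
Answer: $-3910200$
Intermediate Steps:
$k = -665$ ($k = 7 \left(-95\right) = -665$)
$n 60 k = 98 \cdot 60 \left(-665\right) = 5880 \left(-665\right) = -3910200$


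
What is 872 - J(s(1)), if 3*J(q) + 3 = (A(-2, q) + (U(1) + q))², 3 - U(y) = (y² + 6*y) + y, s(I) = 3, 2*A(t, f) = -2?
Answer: 870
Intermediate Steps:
A(t, f) = -1 (A(t, f) = (½)*(-2) = -1)
U(y) = 3 - y² - 7*y (U(y) = 3 - ((y² + 6*y) + y) = 3 - (y² + 7*y) = 3 + (-y² - 7*y) = 3 - y² - 7*y)
J(q) = -1 + (-6 + q)²/3 (J(q) = -1 + (-1 + ((3 - 1*1² - 7*1) + q))²/3 = -1 + (-1 + ((3 - 1*1 - 7) + q))²/3 = -1 + (-1 + ((3 - 1 - 7) + q))²/3 = -1 + (-1 + (-5 + q))²/3 = -1 + (-6 + q)²/3)
872 - J(s(1)) = 872 - (-1 + (-6 + 3)²/3) = 872 - (-1 + (⅓)*(-3)²) = 872 - (-1 + (⅓)*9) = 872 - (-1 + 3) = 872 - 1*2 = 872 - 2 = 870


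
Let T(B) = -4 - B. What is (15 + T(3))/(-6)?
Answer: -4/3 ≈ -1.3333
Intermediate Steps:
(15 + T(3))/(-6) = (15 + (-4 - 1*3))/(-6) = -(15 + (-4 - 3))/6 = -(15 - 7)/6 = -⅙*8 = -4/3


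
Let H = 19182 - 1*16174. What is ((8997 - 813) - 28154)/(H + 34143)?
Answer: -19970/37151 ≈ -0.53754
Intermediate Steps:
H = 3008 (H = 19182 - 16174 = 3008)
((8997 - 813) - 28154)/(H + 34143) = ((8997 - 813) - 28154)/(3008 + 34143) = (8184 - 28154)/37151 = -19970*1/37151 = -19970/37151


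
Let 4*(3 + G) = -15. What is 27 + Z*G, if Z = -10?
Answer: 189/2 ≈ 94.500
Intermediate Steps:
G = -27/4 (G = -3 + (¼)*(-15) = -3 - 15/4 = -27/4 ≈ -6.7500)
27 + Z*G = 27 - 10*(-27/4) = 27 + 135/2 = 189/2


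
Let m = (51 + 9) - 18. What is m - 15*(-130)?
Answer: 1992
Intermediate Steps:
m = 42 (m = 60 - 18 = 42)
m - 15*(-130) = 42 - 15*(-130) = 42 + 1950 = 1992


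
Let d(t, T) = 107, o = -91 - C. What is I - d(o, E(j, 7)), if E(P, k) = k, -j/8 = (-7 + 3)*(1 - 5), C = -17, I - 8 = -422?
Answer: -521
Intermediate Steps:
I = -414 (I = 8 - 422 = -414)
j = -128 (j = -8*(-7 + 3)*(1 - 5) = -(-32)*(-4) = -8*16 = -128)
o = -74 (o = -91 - 1*(-17) = -91 + 17 = -74)
I - d(o, E(j, 7)) = -414 - 1*107 = -414 - 107 = -521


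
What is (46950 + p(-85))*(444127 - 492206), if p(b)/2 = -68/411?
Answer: -927747480806/411 ≈ -2.2573e+9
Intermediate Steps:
p(b) = -136/411 (p(b) = 2*(-68/411) = -136/411)
(46950 + p(-85))*(444127 - 492206) = (46950 - 136/411)*(444127 - 492206) = (19296314/411)*(-48079) = -927747480806/411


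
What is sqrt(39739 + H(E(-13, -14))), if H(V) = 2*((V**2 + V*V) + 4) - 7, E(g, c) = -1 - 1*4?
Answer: 4*sqrt(2490) ≈ 199.60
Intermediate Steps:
E(g, c) = -5 (E(g, c) = -1 - 4 = -5)
H(V) = 1 + 4*V**2 (H(V) = 2*((V**2 + V**2) + 4) - 7 = 2*(2*V**2 + 4) - 7 = 2*(4 + 2*V**2) - 7 = (8 + 4*V**2) - 7 = 1 + 4*V**2)
sqrt(39739 + H(E(-13, -14))) = sqrt(39739 + (1 + 4*(-5)**2)) = sqrt(39739 + (1 + 4*25)) = sqrt(39739 + (1 + 100)) = sqrt(39739 + 101) = sqrt(39840) = 4*sqrt(2490)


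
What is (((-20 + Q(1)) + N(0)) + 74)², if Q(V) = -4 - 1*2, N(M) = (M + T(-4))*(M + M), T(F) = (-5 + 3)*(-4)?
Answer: 2304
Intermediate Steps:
T(F) = 8 (T(F) = -2*(-4) = 8)
N(M) = 2*M*(8 + M) (N(M) = (M + 8)*(M + M) = (8 + M)*(2*M) = 2*M*(8 + M))
Q(V) = -6 (Q(V) = -4 - 2 = -6)
(((-20 + Q(1)) + N(0)) + 74)² = (((-20 - 6) + 2*0*(8 + 0)) + 74)² = ((-26 + 2*0*8) + 74)² = ((-26 + 0) + 74)² = (-26 + 74)² = 48² = 2304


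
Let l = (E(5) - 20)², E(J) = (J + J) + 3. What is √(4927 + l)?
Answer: 4*√311 ≈ 70.541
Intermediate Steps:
E(J) = 3 + 2*J (E(J) = 2*J + 3 = 3 + 2*J)
l = 49 (l = ((3 + 2*5) - 20)² = ((3 + 10) - 20)² = (13 - 20)² = (-7)² = 49)
√(4927 + l) = √(4927 + 49) = √4976 = 4*√311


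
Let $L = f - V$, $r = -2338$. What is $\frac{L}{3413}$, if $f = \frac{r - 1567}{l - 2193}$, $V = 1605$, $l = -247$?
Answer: $- \frac{782459}{1665544} \approx -0.46979$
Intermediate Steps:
$f = \frac{781}{488}$ ($f = \frac{-2338 - 1567}{-247 - 2193} = - \frac{3905}{-2440} = \left(-3905\right) \left(- \frac{1}{2440}\right) = \frac{781}{488} \approx 1.6004$)
$L = - \frac{782459}{488}$ ($L = \frac{781}{488} - 1605 = - \frac{782459}{488} \approx -1603.4$)
$\frac{L}{3413} = - \frac{782459}{488 \cdot 3413} = \left(- \frac{782459}{488}\right) \frac{1}{3413} = - \frac{782459}{1665544}$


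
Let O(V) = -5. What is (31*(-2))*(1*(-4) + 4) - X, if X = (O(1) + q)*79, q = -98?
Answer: 8137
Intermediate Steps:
X = -8137 (X = (-5 - 98)*79 = -103*79 = -8137)
(31*(-2))*(1*(-4) + 4) - X = (31*(-2))*(1*(-4) + 4) - 1*(-8137) = -62*(-4 + 4) + 8137 = -62*0 + 8137 = 0 + 8137 = 8137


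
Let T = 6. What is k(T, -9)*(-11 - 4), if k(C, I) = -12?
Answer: 180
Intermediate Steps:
k(T, -9)*(-11 - 4) = -12*(-11 - 4) = -12*(-15) = 180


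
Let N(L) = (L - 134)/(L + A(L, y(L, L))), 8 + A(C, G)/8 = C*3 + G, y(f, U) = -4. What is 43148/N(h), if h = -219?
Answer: 240377508/353 ≈ 6.8096e+5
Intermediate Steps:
A(C, G) = -64 + 8*G + 24*C (A(C, G) = -64 + 8*(C*3 + G) = -64 + 8*(3*C + G) = -64 + 8*(G + 3*C) = -64 + (8*G + 24*C) = -64 + 8*G + 24*C)
N(L) = (-134 + L)/(-96 + 25*L) (N(L) = (L - 134)/(L + (-64 + 8*(-4) + 24*L)) = (-134 + L)/(L + (-64 - 32 + 24*L)) = (-134 + L)/(L + (-96 + 24*L)) = (-134 + L)/(-96 + 25*L))
43148/N(h) = 43148/(((-134 - 219)/(-96 + 25*(-219)))) = 43148/((-353/(-96 - 5475))) = 43148/((-353/(-5571))) = 43148/((-1/5571*(-353))) = 43148/(353/5571) = 43148*(5571/353) = 240377508/353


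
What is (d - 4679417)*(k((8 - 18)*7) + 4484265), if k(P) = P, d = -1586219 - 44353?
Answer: -28295221123855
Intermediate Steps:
d = -1630572
(d - 4679417)*(k((8 - 18)*7) + 4484265) = (-1630572 - 4679417)*((8 - 18)*7 + 4484265) = -6309989*(-10*7 + 4484265) = -6309989*(-70 + 4484265) = -6309989*4484195 = -28295221123855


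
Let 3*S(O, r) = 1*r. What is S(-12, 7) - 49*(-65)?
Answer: 9562/3 ≈ 3187.3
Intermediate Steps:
S(O, r) = r/3 (S(O, r) = (1*r)/3 = r/3)
S(-12, 7) - 49*(-65) = (1/3)*7 - 49*(-65) = 7/3 + 3185 = 9562/3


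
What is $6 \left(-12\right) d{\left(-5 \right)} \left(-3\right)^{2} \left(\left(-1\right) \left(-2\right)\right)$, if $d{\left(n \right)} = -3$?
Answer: $3888$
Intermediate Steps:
$6 \left(-12\right) d{\left(-5 \right)} \left(-3\right)^{2} \left(\left(-1\right) \left(-2\right)\right) = 6 \left(-12\right) \left(-3\right) \left(-3\right)^{2} \left(\left(-1\right) \left(-2\right)\right) = \left(-72\right) \left(-3\right) 9 \cdot 2 = 216 \cdot 18 = 3888$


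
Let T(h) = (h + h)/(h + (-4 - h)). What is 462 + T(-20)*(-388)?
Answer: -3418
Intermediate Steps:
T(h) = -h/2 (T(h) = (2*h)/(-4) = (2*h)*(-¼) = -h/2)
462 + T(-20)*(-388) = 462 - ½*(-20)*(-388) = 462 + 10*(-388) = 462 - 3880 = -3418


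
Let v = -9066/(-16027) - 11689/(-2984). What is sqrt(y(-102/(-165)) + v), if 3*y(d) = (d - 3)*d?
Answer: sqrt(513600803573655018)/358684260 ≈ 1.9980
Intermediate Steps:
y(d) = d*(-3 + d)/3 (y(d) = ((d - 3)*d)/3 = ((-3 + d)*d)/3 = (d*(-3 + d))/3 = d*(-3 + d)/3)
v = 214392547/47824568 (v = -9066*(-1/16027) - 11689*(-1/2984) = 9066/16027 + 11689/2984 = 214392547/47824568 ≈ 4.4829)
sqrt(y(-102/(-165)) + v) = sqrt((-102/(-165))*(-3 - 102/(-165))/3 + 214392547/47824568) = sqrt((-102*(-1/165))*(-3 - 102*(-1/165))/3 + 214392547/47824568) = sqrt((1/3)*(34/55)*(-3 + 34/55) + 214392547/47824568) = sqrt((1/3)*(34/55)*(-131/55) + 214392547/47824568) = sqrt(-4454/9075 + 214392547/47824568) = sqrt(157509248923/39455268600) = sqrt(513600803573655018)/358684260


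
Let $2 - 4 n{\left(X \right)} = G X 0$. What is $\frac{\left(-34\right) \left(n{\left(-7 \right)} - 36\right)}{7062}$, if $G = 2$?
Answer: $\frac{1207}{7062} \approx 0.17091$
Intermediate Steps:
$n{\left(X \right)} = \frac{1}{2}$ ($n{\left(X \right)} = \frac{1}{2} - \frac{2 X 0}{4} = \frac{1}{2} - \frac{2 \cdot 0}{4} = \frac{1}{2} - 0 = \frac{1}{2} + 0 = \frac{1}{2}$)
$\frac{\left(-34\right) \left(n{\left(-7 \right)} - 36\right)}{7062} = \frac{\left(-34\right) \left(\frac{1}{2} - 36\right)}{7062} = \left(-34\right) \left(- \frac{71}{2}\right) \frac{1}{7062} = 1207 \cdot \frac{1}{7062} = \frac{1207}{7062}$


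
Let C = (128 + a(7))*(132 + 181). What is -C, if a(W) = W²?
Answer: -55401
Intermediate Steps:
C = 55401 (C = (128 + 7²)*(132 + 181) = (128 + 49)*313 = 177*313 = 55401)
-C = -1*55401 = -55401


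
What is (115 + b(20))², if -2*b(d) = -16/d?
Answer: 332929/25 ≈ 13317.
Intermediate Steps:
b(d) = 8/d (b(d) = -(-8)/d = 8/d)
(115 + b(20))² = (115 + 8/20)² = (115 + 8*(1/20))² = (115 + ⅖)² = (577/5)² = 332929/25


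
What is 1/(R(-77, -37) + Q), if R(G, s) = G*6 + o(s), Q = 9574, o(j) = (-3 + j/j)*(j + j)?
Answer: 1/9260 ≈ 0.00010799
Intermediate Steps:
o(j) = -4*j (o(j) = (-3 + 1)*(2*j) = -4*j)
R(G, s) = -4*s + 6*G (R(G, s) = G*6 - 4*s = 6*G - 4*s = -4*s + 6*G)
1/(R(-77, -37) + Q) = 1/((-4*(-37) + 6*(-77)) + 9574) = 1/((148 - 462) + 9574) = 1/(-314 + 9574) = 1/9260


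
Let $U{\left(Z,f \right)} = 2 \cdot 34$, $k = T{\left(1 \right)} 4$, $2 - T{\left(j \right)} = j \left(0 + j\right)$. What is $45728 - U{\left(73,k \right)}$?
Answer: $45660$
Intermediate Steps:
$T{\left(j \right)} = 2 - j^{2}$ ($T{\left(j \right)} = 2 - j \left(0 + j\right) = 2 - j j = 2 - j^{2}$)
$k = 4$ ($k = \left(2 - 1^{2}\right) 4 = \left(2 - 1\right) 4 = 1 \cdot 4 = 4$)
$U{\left(Z,f \right)} = 68$
$45728 - U{\left(73,k \right)} = 45728 - 68 = 45660$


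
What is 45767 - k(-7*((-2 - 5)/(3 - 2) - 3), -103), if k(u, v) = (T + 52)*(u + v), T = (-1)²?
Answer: 47516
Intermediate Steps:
T = 1
k(u, v) = 53*u + 53*v (k(u, v) = (1 + 52)*(u + v) = 53*(u + v) = 53*u + 53*v)
45767 - k(-7*((-2 - 5)/(3 - 2) - 3), -103) = 45767 - (53*(-7*((-2 - 5)/(3 - 2) - 3)) + 53*(-103)) = 45767 - (53*(-7*(-7/1 - 3)) - 5459) = 45767 - (53*(-7*(-7*1 - 3)) - 5459) = 45767 - (53*(-7*(-7 - 3)) - 5459) = 45767 - (53*(-7*(-10)) - 5459) = 45767 - (53*70 - 5459) = 45767 - (3710 - 5459) = 45767 - 1*(-1749) = 45767 + 1749 = 47516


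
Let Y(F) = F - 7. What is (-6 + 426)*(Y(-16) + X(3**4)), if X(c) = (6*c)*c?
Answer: 16524060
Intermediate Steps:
X(c) = 6*c**2
Y(F) = -7 + F
(-6 + 426)*(Y(-16) + X(3**4)) = (-6 + 426)*((-7 - 16) + 6*(3**4)**2) = 420*(-23 + 6*81**2) = 420*(-23 + 6*6561) = 420*(-23 + 39366) = 420*39343 = 16524060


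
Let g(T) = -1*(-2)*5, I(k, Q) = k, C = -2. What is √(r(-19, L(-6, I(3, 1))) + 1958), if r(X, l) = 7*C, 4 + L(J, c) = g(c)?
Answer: 18*√6 ≈ 44.091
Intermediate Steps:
g(T) = 10 (g(T) = 2*5 = 10)
L(J, c) = 6 (L(J, c) = -4 + 10 = 6)
r(X, l) = -14 (r(X, l) = 7*(-2) = -14)
√(r(-19, L(-6, I(3, 1))) + 1958) = √(-14 + 1958) = √1944 = 18*√6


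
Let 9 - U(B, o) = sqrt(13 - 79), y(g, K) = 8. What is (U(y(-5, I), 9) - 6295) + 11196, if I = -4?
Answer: 4910 - I*sqrt(66) ≈ 4910.0 - 8.124*I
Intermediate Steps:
U(B, o) = 9 - I*sqrt(66) (U(B, o) = 9 - sqrt(13 - 79) = 9 - sqrt(-66) = 9 - I*sqrt(66))
(U(y(-5, I), 9) - 6295) + 11196 = ((9 - I*sqrt(66)) - 6295) + 11196 = (-6286 - I*sqrt(66)) + 11196 = 4910 - I*sqrt(66)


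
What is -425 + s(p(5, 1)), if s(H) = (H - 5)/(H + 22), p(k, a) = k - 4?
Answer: -9779/23 ≈ -425.17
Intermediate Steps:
p(k, a) = -4 + k
s(H) = (-5 + H)/(22 + H)
-425 + s(p(5, 1)) = -425 + (-5 + (-4 + 5))/(22 + (-4 + 5)) = -425 + (-5 + 1)/(22 + 1) = -425 - 4/23 = -9779/23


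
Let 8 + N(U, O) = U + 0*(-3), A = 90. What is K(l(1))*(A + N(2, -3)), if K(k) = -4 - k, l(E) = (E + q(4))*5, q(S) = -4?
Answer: 924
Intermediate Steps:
l(E) = -20 + 5*E (l(E) = (E - 4)*5 = (-4 + E)*5 = -20 + 5*E)
N(U, O) = -8 + U (N(U, O) = -8 + (U + 0*(-3)) = -8 + (U + 0) = -8 + U)
K(l(1))*(A + N(2, -3)) = (-4 - (-20 + 5*1))*(90 + (-8 + 2)) = (-4 - (-20 + 5))*(90 - 6) = (-4 - 1*(-15))*84 = (-4 + 15)*84 = 11*84 = 924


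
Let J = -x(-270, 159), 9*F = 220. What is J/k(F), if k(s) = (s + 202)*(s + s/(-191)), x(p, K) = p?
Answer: 417717/8518840 ≈ 0.049034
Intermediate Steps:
F = 220/9 (F = (1/9)*220 = 220/9 ≈ 24.444)
k(s) = 190*s*(202 + s)/191 (k(s) = (202 + s)*(s + s*(-1/191)) = (202 + s)*(s - s/191) = (202 + s)*(190*s/191) = 190*s*(202 + s)/191)
J = 270 (J = -1*(-270) = 270)
J/k(F) = 270/(((190/191)*(220/9)*(202 + 220/9))) = 270/(((190/191)*(220/9)*(2038/9))) = 270/(85188400/15471) = 270*(15471/85188400) = 417717/8518840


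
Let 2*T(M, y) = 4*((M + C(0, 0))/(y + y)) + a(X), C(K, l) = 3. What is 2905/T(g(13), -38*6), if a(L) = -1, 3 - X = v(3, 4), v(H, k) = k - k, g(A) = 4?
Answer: -662340/121 ≈ -5473.9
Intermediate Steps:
v(H, k) = 0
X = 3 (X = 3 - 1*0 = 3 + 0 = 3)
T(M, y) = -½ + (3 + M)/y (T(M, y) = (4*((M + 3)/(y + y)) - 1)/2 = (4*((3 + M)/((2*y))) - 1)/2 = (4*((3 + M)*(1/(2*y))) - 1)/2 = (4*((3 + M)/(2*y)) - 1)/2 = (2*(3 + M)/y - 1)/2 = (-1 + 2*(3 + M)/y)/2 = -½ + (3 + M)/y)
2905/T(g(13), -38*6) = 2905/(((3 + 4 - (-19)*6)/((-38*6)))) = 2905/(((3 + 4 - ½*(-228))/(-228))) = 2905/((-(3 + 4 + 114)/228)) = 2905/((-1/228*121)) = 2905/(-121/228) = 2905*(-228/121) = -662340/121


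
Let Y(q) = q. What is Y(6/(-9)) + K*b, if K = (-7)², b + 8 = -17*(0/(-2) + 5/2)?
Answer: -14851/6 ≈ -2475.2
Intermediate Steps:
b = -101/2 (b = -8 - 17*(0/(-2) + 5/2) = -8 - 17*(0*(-½) + 5*(½)) = -8 - 17*(0 + 5/2) = -8 - 17*5/2 = -8 - 85/2 = -101/2 ≈ -50.500)
K = 49
Y(6/(-9)) + K*b = 6/(-9) + 49*(-101/2) = 6*(-⅑) - 4949/2 = -⅔ - 4949/2 = -14851/6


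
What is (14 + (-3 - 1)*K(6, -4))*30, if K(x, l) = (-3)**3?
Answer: 3660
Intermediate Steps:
K(x, l) = -27
(14 + (-3 - 1)*K(6, -4))*30 = (14 + (-3 - 1)*(-27))*30 = (14 - 4*(-27))*30 = (14 + 108)*30 = 122*30 = 3660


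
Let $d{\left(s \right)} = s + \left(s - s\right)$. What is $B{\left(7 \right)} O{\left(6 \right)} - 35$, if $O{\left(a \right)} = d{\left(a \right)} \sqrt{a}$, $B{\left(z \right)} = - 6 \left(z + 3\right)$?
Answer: $-35 - 360 \sqrt{6} \approx -916.82$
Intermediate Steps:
$B{\left(z \right)} = -18 - 6 z$ ($B{\left(z \right)} = - 6 \left(3 + z\right) = -18 - 6 z$)
$d{\left(s \right)} = s$ ($d{\left(s \right)} = s + 0 = s$)
$O{\left(a \right)} = a^{\frac{3}{2}}$ ($O{\left(a \right)} = a \sqrt{a} = a^{\frac{3}{2}}$)
$B{\left(7 \right)} O{\left(6 \right)} - 35 = \left(-18 - 42\right) 6^{\frac{3}{2}} - 35 = \left(-18 - 42\right) 6 \sqrt{6} - 35 = - 60 \cdot 6 \sqrt{6} - 35 = - 360 \sqrt{6} - 35 = -35 - 360 \sqrt{6}$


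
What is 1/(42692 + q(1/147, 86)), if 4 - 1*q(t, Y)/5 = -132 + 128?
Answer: 1/42732 ≈ 2.3402e-5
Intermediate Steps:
q(t, Y) = 40 (q(t, Y) = 20 - 5*(-132 + 128) = 20 - 5*(-4) = 20 + 20 = 40)
1/(42692 + q(1/147, 86)) = 1/(42692 + 40) = 1/42732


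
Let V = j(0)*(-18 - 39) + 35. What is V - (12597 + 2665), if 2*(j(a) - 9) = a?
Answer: -15740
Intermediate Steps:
j(a) = 9 + a/2
V = -478 (V = (9 + (1/2)*0)*(-18 - 39) + 35 = (9 + 0)*(-57) + 35 = 9*(-57) + 35 = -513 + 35 = -478)
V - (12597 + 2665) = -478 - (12597 + 2665) = -478 - 1*15262 = -478 - 15262 = -15740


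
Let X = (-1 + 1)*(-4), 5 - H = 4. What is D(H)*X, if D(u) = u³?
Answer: 0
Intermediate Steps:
H = 1 (H = 5 - 1*4 = 5 - 4 = 1)
X = 0 (X = 0*(-4) = 0)
D(H)*X = 1³*0 = 1*0 = 0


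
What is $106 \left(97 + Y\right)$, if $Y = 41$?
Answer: $14628$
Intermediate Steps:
$106 \left(97 + Y\right) = 106 \left(97 + 41\right) = 106 \cdot 138 = 14628$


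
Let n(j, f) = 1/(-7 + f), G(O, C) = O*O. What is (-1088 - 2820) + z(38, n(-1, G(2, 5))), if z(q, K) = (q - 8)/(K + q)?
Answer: -441514/113 ≈ -3907.2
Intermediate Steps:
G(O, C) = O²
z(q, K) = (-8 + q)/(K + q)
(-1088 - 2820) + z(38, n(-1, G(2, 5))) = (-1088 - 2820) + (-8 + 38)/(1/(-7 + 2²) + 38) = -3908 + 30/(1/(-7 + 4) + 38) = -3908 + 30/(1/(-3) + 38) = -3908 + 30/(-⅓ + 38) = -3908 + 30/(113/3) = -3908 + (3/113)*30 = -3908 + 90/113 = -441514/113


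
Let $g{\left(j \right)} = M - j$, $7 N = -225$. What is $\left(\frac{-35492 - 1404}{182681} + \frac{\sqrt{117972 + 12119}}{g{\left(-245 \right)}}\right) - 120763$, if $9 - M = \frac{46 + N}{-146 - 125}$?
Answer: $- \frac{22061142499}{182681} + \frac{1897 \sqrt{130091}}{481935} \approx -1.2076 \cdot 10^{5}$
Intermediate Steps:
$N = - \frac{225}{7}$ ($N = \frac{1}{7} \left(-225\right) = - \frac{225}{7} \approx -32.143$)
$M = \frac{17170}{1897}$ ($M = 9 - \frac{46 - \frac{225}{7}}{-146 - 125} = 9 - \frac{97}{7 \left(-271\right)} = 9 - \frac{97}{7} \left(- \frac{1}{271}\right) = 9 - - \frac{97}{1897} = 9 + \frac{97}{1897} = \frac{17170}{1897} \approx 9.0511$)
$g{\left(j \right)} = \frac{17170}{1897} - j$
$\left(\frac{-35492 - 1404}{182681} + \frac{\sqrt{117972 + 12119}}{g{\left(-245 \right)}}\right) - 120763 = \left(\frac{-35492 - 1404}{182681} + \frac{\sqrt{117972 + 12119}}{\frac{17170}{1897} - -245}\right) - 120763 = \left(\left(-36896\right) \frac{1}{182681} + \frac{\sqrt{130091}}{\frac{17170}{1897} + 245}\right) - 120763 = \left(- \frac{36896}{182681} + \frac{\sqrt{130091}}{\frac{481935}{1897}}\right) - 120763 = \left(- \frac{36896}{182681} + \sqrt{130091} \cdot \frac{1897}{481935}\right) - 120763 = \left(- \frac{36896}{182681} + \frac{1897 \sqrt{130091}}{481935}\right) - 120763 = - \frac{22061142499}{182681} + \frac{1897 \sqrt{130091}}{481935}$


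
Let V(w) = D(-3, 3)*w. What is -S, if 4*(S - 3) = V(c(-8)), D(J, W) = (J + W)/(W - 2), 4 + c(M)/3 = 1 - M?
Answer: -3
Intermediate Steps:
c(M) = -9 - 3*M (c(M) = -12 + 3*(1 - M) = -12 + (3 - 3*M) = -9 - 3*M)
D(J, W) = (J + W)/(-2 + W)
V(w) = 0 (V(w) = ((-3 + 3)/(-2 + 3))*w = (0/1)*w = (1*0)*w = 0*w = 0)
S = 3 (S = 3 + (1/4)*0 = 3 + 0 = 3)
-S = -1*3 = -3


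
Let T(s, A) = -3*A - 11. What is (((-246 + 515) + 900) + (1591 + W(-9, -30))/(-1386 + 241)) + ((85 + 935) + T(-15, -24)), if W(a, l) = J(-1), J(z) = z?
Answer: 514932/229 ≈ 2248.6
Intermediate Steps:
W(a, l) = -1
T(s, A) = -11 - 3*A
(((-246 + 515) + 900) + (1591 + W(-9, -30))/(-1386 + 241)) + ((85 + 935) + T(-15, -24)) = (((-246 + 515) + 900) + (1591 - 1)/(-1386 + 241)) + ((85 + 935) + (-11 - 3*(-24))) = ((269 + 900) + 1590/(-1145)) + (1020 + (-11 + 72)) = (1169 + 1590*(-1/1145)) + (1020 + 61) = (1169 - 318/229) + 1081 = 267383/229 + 1081 = 514932/229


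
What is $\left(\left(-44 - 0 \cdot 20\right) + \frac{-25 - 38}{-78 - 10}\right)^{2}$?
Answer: $\frac{14508481}{7744} \approx 1873.5$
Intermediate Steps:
$\left(\left(-44 - 0 \cdot 20\right) + \frac{-25 - 38}{-78 - 10}\right)^{2} = \left(\left(-44 - 0\right) - \frac{63}{-88}\right)^{2} = \left(\left(-44 + 0\right) - - \frac{63}{88}\right)^{2} = \left(-44 + \frac{63}{88}\right)^{2} = \left(- \frac{3809}{88}\right)^{2} = \frac{14508481}{7744}$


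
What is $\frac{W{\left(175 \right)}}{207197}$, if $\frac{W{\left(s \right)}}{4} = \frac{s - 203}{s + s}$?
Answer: $- \frac{8}{5179925} \approx -1.5444 \cdot 10^{-6}$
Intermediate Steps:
$W{\left(s \right)} = \frac{2 \left(-203 + s\right)}{s}$ ($W{\left(s \right)} = 4 \frac{s - 203}{s + s} = 4 \frac{-203 + s}{2 s} = \frac{2 \left(-203 + s\right)}{s}$)
$\frac{W{\left(175 \right)}}{207197} = \frac{2 - \frac{406}{175}}{207197} = \left(2 - \frac{58}{25}\right) \frac{1}{207197} = \left(- \frac{8}{25}\right) \frac{1}{207197} = - \frac{8}{5179925}$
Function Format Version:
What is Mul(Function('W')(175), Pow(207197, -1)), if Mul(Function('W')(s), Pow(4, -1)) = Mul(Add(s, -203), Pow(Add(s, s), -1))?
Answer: Rational(-8, 5179925) ≈ -1.5444e-6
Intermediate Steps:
Function('W')(s) = Mul(2, Pow(s, -1), Add(-203, s)) (Function('W')(s) = Mul(4, Mul(Add(s, -203), Pow(Add(s, s), -1))) = Mul(4, Mul(Add(-203, s), Pow(Mul(2, s), -1))) = Mul(4, Mul(Add(-203, s), Mul(Rational(1, 2), Pow(s, -1)))) = Mul(4, Mul(Rational(1, 2), Pow(s, -1), Add(-203, s))) = Mul(2, Pow(s, -1), Add(-203, s)))
Mul(Function('W')(175), Pow(207197, -1)) = Mul(Add(2, Mul(-406, Pow(175, -1))), Pow(207197, -1)) = Mul(Add(2, Mul(-406, Rational(1, 175))), Rational(1, 207197)) = Mul(Add(2, Rational(-58, 25)), Rational(1, 207197)) = Mul(Rational(-8, 25), Rational(1, 207197)) = Rational(-8, 5179925)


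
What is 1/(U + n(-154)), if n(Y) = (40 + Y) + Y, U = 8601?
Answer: 1/8333 ≈ 0.00012000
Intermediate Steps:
n(Y) = 40 + 2*Y
1/(U + n(-154)) = 1/(8601 + (40 + 2*(-154))) = 1/(8601 + (40 - 308)) = 1/(8601 - 268) = 1/8333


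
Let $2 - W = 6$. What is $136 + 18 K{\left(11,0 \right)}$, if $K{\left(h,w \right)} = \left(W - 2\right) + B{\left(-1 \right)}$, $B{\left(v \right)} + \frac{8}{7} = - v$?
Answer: $\frac{178}{7} \approx 25.429$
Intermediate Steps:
$W = -4$ ($W = 2 - 6 = -4$)
$B{\left(v \right)} = - \frac{8}{7} - v$
$K{\left(h,w \right)} = - \frac{43}{7}$ ($K{\left(h,w \right)} = \left(-4 - 2\right) - \frac{1}{7} = -6 + \left(- \frac{8}{7} + 1\right) = -6 - \frac{1}{7} = - \frac{43}{7}$)
$136 + 18 K{\left(11,0 \right)} = 136 + 18 \left(- \frac{43}{7}\right) = 136 - \frac{774}{7} = \frac{178}{7}$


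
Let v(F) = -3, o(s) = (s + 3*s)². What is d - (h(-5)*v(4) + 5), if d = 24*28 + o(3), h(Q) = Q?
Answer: 796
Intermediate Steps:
o(s) = 16*s² (o(s) = (4*s)² = 16*s²)
d = 816 (d = 24*28 + 16*3² = 672 + 16*9 = 672 + 144 = 816)
d - (h(-5)*v(4) + 5) = 816 - (-5*(-3) + 5) = 816 - (15 + 5) = 816 - 1*20 = 816 - 20 = 796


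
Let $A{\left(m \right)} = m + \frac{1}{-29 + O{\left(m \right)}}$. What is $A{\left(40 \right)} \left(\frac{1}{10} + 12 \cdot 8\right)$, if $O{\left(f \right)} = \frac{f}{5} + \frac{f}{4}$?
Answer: $\frac{421879}{110} \approx 3835.3$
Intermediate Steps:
$O{\left(f \right)} = \frac{9 f}{20}$ ($O{\left(f \right)} = f \frac{1}{5} + f \frac{1}{4} = \frac{f}{5} + \frac{f}{4} = \frac{9 f}{20}$)
$A{\left(m \right)} = m + \frac{1}{-29 + \frac{9 m}{20}}$
$A{\left(40 \right)} \left(\frac{1}{10} + 12 \cdot 8\right) = \frac{20 - 23200 + 9 \cdot 40^{2}}{-580 + 9 \cdot 40} \left(\frac{1}{10} + 12 \cdot 8\right) = \frac{20 - 23200 + 9 \cdot 1600}{-580 + 360} \left(\frac{1}{10} + 96\right) = \frac{20 - 23200 + 14400}{-220} \cdot \frac{961}{10} = \left(- \frac{1}{220}\right) \left(-8780\right) \frac{961}{10} = \frac{439}{11} \cdot \frac{961}{10} = \frac{421879}{110}$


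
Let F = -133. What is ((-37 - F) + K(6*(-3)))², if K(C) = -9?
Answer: 7569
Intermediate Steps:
((-37 - F) + K(6*(-3)))² = ((-37 - 1*(-133)) - 9)² = ((-37 + 133) - 9)² = (96 - 9)² = 87² = 7569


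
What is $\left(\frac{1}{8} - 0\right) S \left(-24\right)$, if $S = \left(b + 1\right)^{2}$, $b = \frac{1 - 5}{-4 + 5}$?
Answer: $-27$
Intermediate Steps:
$b = -4$ ($b = - \frac{4}{1} = \left(-4\right) 1 = -4$)
$S = 9$ ($S = \left(-4 + 1\right)^{2} = \left(-3\right)^{2} = 9$)
$\left(\frac{1}{8} - 0\right) S \left(-24\right) = \left(\frac{1}{8} - 0\right) 9 \left(-24\right) = \left(\frac{1}{8} + 0\right) 9 \left(-24\right) = \frac{1}{8} \cdot 9 \left(-24\right) = \frac{9}{8} \left(-24\right) = -27$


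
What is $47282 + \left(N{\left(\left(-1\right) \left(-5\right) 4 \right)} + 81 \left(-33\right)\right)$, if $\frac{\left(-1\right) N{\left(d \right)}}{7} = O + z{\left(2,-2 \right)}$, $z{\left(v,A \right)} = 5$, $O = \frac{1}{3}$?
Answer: $\frac{133715}{3} \approx 44572.0$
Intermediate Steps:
$O = \frac{1}{3} \approx 0.33333$
$N{\left(d \right)} = - \frac{112}{3}$ ($N{\left(d \right)} = - 7 \left(\frac{1}{3} + 5\right) = \left(-7\right) \frac{16}{3} = - \frac{112}{3}$)
$47282 + \left(N{\left(\left(-1\right) \left(-5\right) 4 \right)} + 81 \left(-33\right)\right) = 47282 + \left(- \frac{112}{3} + 81 \left(-33\right)\right) = 47282 - \frac{8131}{3} = \frac{133715}{3}$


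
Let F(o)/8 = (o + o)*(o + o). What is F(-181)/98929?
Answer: 1048352/98929 ≈ 10.597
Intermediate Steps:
F(o) = 32*o² (F(o) = 8*((o + o)*(o + o)) = 8*((2*o)*(2*o)) = 8*(4*o²) = 32*o²)
F(-181)/98929 = (32*(-181)²)/98929 = (32*32761)*(1/98929) = 1048352*(1/98929) = 1048352/98929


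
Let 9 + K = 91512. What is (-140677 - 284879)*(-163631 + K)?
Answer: 30694503168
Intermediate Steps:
K = 91503 (K = -9 + 91512 = 91503)
(-140677 - 284879)*(-163631 + K) = (-140677 - 284879)*(-163631 + 91503) = -425556*(-72128) = 30694503168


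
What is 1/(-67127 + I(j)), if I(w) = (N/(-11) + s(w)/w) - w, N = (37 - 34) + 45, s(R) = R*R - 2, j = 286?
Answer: -143/9599786 ≈ -1.4896e-5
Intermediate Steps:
s(R) = -2 + R² (s(R) = R² - 2 = -2 + R²)
N = 48 (N = 3 + 45 = 48)
I(w) = -48/11 - w + (-2 + w²)/w (I(w) = (48/(-11) + (-2 + w²)/w) - w = (48*(-1/11) + (-2 + w²)/w) - w = (-48/11 + (-2 + w²)/w) - w = -48/11 - w + (-2 + w²)/w)
1/(-67127 + I(j)) = 1/(-67127 + (-48/11 - 2/286)) = 1/(-67127 + (-48/11 - 2*1/286)) = 1/(-67127 + (-48/11 - 1/143)) = 1/(-67127 - 625/143) = 1/(-9599786/143) = -143/9599786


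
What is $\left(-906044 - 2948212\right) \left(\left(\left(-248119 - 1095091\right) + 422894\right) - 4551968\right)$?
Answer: $21091583440704$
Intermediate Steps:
$\left(-906044 - 2948212\right) \left(\left(\left(-248119 - 1095091\right) + 422894\right) - 4551968\right) = - 3854256 \left(\left(-1343210 + 422894\right) - 4551968\right) = - 3854256 \left(-920316 - 4551968\right) = \left(-3854256\right) \left(-5472284\right) = 21091583440704$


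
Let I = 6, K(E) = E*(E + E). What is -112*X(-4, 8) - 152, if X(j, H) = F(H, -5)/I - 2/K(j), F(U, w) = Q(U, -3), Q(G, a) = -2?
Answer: -323/3 ≈ -107.67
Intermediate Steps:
F(U, w) = -2
K(E) = 2*E² (K(E) = E*(2*E) = 2*E²)
X(j, H) = -⅓ - 1/j² (X(j, H) = -2/6 - 2*1/(2*j²) = -2*⅙ - 1/j² = -⅓ - 1/j²)
-112*X(-4, 8) - 152 = -112*(-⅓ - 1/(-4)²) - 152 = -112*(-⅓ - 1*1/16) - 152 = -112*(-⅓ - 1/16) - 152 = -112*(-19/48) - 152 = 133/3 - 152 = -323/3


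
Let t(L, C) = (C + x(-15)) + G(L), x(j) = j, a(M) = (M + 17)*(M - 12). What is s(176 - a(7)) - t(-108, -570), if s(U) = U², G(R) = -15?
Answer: 88216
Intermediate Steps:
a(M) = (-12 + M)*(17 + M) (a(M) = (17 + M)*(-12 + M) = (-12 + M)*(17 + M))
t(L, C) = -30 + C (t(L, C) = (C - 15) - 15 = (-15 + C) - 15 = -30 + C)
s(176 - a(7)) - t(-108, -570) = (176 - (-204 + 7² + 5*7))² - (-30 - 570) = (176 - (-204 + 49 + 35))² - 1*(-600) = (176 - 1*(-120))² + 600 = (176 + 120)² + 600 = 296² + 600 = 87616 + 600 = 88216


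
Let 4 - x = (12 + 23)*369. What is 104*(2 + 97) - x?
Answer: 23207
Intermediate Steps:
x = -12911 (x = 4 - (12 + 23)*369 = 4 - 35*369 = 4 - 1*12915 = 4 - 12915 = -12911)
104*(2 + 97) - x = 104*(2 + 97) - 1*(-12911) = 104*99 + 12911 = 10296 + 12911 = 23207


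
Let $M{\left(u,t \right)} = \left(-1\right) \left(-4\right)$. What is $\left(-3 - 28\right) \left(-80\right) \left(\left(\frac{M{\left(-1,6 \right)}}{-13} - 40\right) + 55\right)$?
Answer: $\frac{473680}{13} \approx 36437.0$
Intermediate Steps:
$M{\left(u,t \right)} = 4$
$\left(-3 - 28\right) \left(-80\right) \left(\left(\frac{M{\left(-1,6 \right)}}{-13} - 40\right) + 55\right) = \left(-3 - 28\right) \left(-80\right) \left(\left(\frac{4}{-13} - 40\right) + 55\right) = \left(-3 - 28\right) \left(-80\right) \left(\left(4 \left(- \frac{1}{13}\right) - 40\right) + 55\right) = \left(-31\right) \left(-80\right) \left(\left(- \frac{4}{13} - 40\right) + 55\right) = 2480 \left(- \frac{524}{13} + 55\right) = 2480 \cdot \frac{191}{13} = \frac{473680}{13}$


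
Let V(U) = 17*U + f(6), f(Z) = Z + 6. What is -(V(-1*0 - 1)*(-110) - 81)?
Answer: -469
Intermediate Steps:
f(Z) = 6 + Z
V(U) = 12 + 17*U (V(U) = 17*U + (6 + 6) = 17*U + 12 = 12 + 17*U)
-(V(-1*0 - 1)*(-110) - 81) = -((12 + 17*(-1*0 - 1))*(-110) - 81) = -((12 + 17*(0 - 1))*(-110) - 81) = -((12 + 17*(-1))*(-110) - 81) = -((12 - 17)*(-110) - 81) = -(-5*(-110) - 81) = -(550 - 81) = -1*469 = -469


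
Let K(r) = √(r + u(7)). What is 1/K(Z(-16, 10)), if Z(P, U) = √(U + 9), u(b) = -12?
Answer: -I/√(12 - √19) ≈ -0.36176*I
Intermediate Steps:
Z(P, U) = √(9 + U)
K(r) = √(-12 + r) (K(r) = √(r - 12) = √(-12 + r))
1/K(Z(-16, 10)) = 1/(√(-12 + √(9 + 10))) = 1/(√(-12 + √19)) = (-12 + √19)^(-½)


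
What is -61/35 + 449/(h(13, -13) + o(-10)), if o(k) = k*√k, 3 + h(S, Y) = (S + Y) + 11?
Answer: 1086/665 + 2245*I*√10/532 ≈ 1.6331 + 13.345*I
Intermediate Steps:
h(S, Y) = 8 + S + Y (h(S, Y) = -3 + ((S + Y) + 11) = -3 + (11 + S + Y) = 8 + S + Y)
o(k) = k^(3/2)
-61/35 + 449/(h(13, -13) + o(-10)) = -61/35 + 449/((8 + 13 - 13) + (-10)^(3/2)) = -61*1/35 + 449/(8 - 10*I*√10) = -61/35 + 449/(8 - 10*I*√10)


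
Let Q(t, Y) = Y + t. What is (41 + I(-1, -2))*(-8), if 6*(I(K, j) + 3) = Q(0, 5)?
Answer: -932/3 ≈ -310.67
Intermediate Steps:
I(K, j) = -13/6 (I(K, j) = -3 + (5 + 0)/6 = -3 + (⅙)*5 = -3 + ⅚ = -13/6)
(41 + I(-1, -2))*(-8) = (41 - 13/6)*(-8) = (233/6)*(-8) = -932/3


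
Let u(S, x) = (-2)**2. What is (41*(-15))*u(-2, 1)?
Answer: -2460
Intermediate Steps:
u(S, x) = 4
(41*(-15))*u(-2, 1) = (41*(-15))*4 = -615*4 = -2460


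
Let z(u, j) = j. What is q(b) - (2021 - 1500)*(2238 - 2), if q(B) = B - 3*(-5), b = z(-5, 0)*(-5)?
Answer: -1164941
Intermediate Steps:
b = 0 (b = 0*(-5) = 0)
q(B) = 15 + B (q(B) = B + 15 = 15 + B)
q(b) - (2021 - 1500)*(2238 - 2) = (15 + 0) - (2021 - 1500)*(2238 - 2) = 15 - 521*2236 = 15 - 1*1164956 = 15 - 1164956 = -1164941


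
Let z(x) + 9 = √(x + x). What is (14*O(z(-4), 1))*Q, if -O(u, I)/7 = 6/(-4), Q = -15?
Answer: -2205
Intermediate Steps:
z(x) = -9 + √2*√x (z(x) = -9 + √(x + x) = -9 + √(2*x) = -9 + √2*√x)
O(u, I) = 21/2 (O(u, I) = -42/(-4) = -42*(-1)/4 = -7*(-3/2) = 21/2)
(14*O(z(-4), 1))*Q = (14*(21/2))*(-15) = 147*(-15) = -2205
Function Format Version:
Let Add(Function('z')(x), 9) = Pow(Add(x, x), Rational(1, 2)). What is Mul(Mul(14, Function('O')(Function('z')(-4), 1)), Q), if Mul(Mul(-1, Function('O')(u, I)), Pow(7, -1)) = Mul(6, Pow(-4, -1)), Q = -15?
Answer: -2205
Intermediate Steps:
Function('z')(x) = Add(-9, Mul(Pow(2, Rational(1, 2)), Pow(x, Rational(1, 2)))) (Function('z')(x) = Add(-9, Pow(Add(x, x), Rational(1, 2))) = Add(-9, Pow(Mul(2, x), Rational(1, 2))) = Add(-9, Mul(Pow(2, Rational(1, 2)), Pow(x, Rational(1, 2)))))
Function('O')(u, I) = Rational(21, 2) (Function('O')(u, I) = Mul(-7, Mul(6, Pow(-4, -1))) = Mul(-7, Mul(6, Rational(-1, 4))) = Mul(-7, Rational(-3, 2)) = Rational(21, 2))
Mul(Mul(14, Function('O')(Function('z')(-4), 1)), Q) = Mul(Mul(14, Rational(21, 2)), -15) = Mul(147, -15) = -2205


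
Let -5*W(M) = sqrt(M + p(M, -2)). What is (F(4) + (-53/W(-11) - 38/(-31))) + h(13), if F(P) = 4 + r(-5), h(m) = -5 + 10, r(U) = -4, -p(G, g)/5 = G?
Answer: 193/31 + 265*sqrt(11)/22 ≈ 46.176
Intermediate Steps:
p(G, g) = -5*G
W(M) = -2*sqrt(-M)/5 (W(M) = -sqrt(M - 5*M)/5 = -2*sqrt(-M)/5)
h(m) = 5
F(P) = 0 (F(P) = 4 - 4 = 0)
(F(4) + (-53/W(-11) - 38/(-31))) + h(13) = (0 + (-53*(-5*sqrt(11)/22) - 38/(-31))) + 5 = (0 + (-53*(-5*sqrt(11)/22) - 38*(-1/31))) + 5 = (0 + (-(-265)*sqrt(11)/22 + 38/31)) + 5 = (0 + (265*sqrt(11)/22 + 38/31)) + 5 = (0 + (38/31 + 265*sqrt(11)/22)) + 5 = (38/31 + 265*sqrt(11)/22) + 5 = 193/31 + 265*sqrt(11)/22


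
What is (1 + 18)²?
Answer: 361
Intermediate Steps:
(1 + 18)² = 19² = 361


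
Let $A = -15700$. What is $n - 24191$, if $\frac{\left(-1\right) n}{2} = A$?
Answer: $7209$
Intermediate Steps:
$n = 31400$ ($n = \left(-2\right) \left(-15700\right) = 31400$)
$n - 24191 = 31400 - 24191 = 7209$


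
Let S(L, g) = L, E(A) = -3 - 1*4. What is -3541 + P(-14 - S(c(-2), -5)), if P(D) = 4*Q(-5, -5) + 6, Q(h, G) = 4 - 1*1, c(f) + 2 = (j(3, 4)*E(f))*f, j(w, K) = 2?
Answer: -3523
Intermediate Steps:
E(A) = -7 (E(A) = -3 - 4 = -7)
c(f) = -2 - 14*f (c(f) = -2 + (2*(-7))*f = -2 - 14*f)
Q(h, G) = 3 (Q(h, G) = 4 - 1 = 3)
P(D) = 18 (P(D) = 4*3 + 6 = 12 + 6 = 18)
-3541 + P(-14 - S(c(-2), -5)) = -3541 + 18 = -3523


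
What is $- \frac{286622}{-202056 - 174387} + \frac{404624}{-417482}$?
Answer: $- \frac{16329173314}{78579088263} \approx -0.20781$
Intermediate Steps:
$- \frac{286622}{-202056 - 174387} + \frac{404624}{-417482} = - \frac{286622}{-376443} + 404624 \left(- \frac{1}{417482}\right) = \left(-286622\right) \left(- \frac{1}{376443}\right) - \frac{202312}{208741} = \frac{286622}{376443} - \frac{202312}{208741} = - \frac{16329173314}{78579088263}$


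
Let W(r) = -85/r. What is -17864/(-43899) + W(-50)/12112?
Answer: 2164433963/5317046880 ≈ 0.40707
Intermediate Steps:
-17864/(-43899) + W(-50)/12112 = -17864/(-43899) - 85/(-50)/12112 = -17864*(-1/43899) - 85*(-1/50)*(1/12112) = 17864/43899 + (17/10)*(1/12112) = 17864/43899 + 17/121120 = 2164433963/5317046880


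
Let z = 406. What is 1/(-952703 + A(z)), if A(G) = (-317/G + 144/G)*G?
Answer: -1/952876 ≈ -1.0495e-6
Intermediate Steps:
A(G) = -173 (A(G) = (-173/G)*G = -173)
1/(-952703 + A(z)) = 1/(-952703 - 173) = 1/(-952876) = -1/952876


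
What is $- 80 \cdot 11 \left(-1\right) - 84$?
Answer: $796$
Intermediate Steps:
$- 80 \cdot 11 \left(-1\right) - 84 = \left(-80\right) \left(-11\right) - 84 = 880 - 84 = 796$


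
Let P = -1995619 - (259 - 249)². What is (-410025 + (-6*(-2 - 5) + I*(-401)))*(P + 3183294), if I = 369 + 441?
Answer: -872621796975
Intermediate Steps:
I = 810
P = -1995719 (P = -1995619 - 1*10² = -1995619 - 1*100 = -1995619 - 100 = -1995719)
(-410025 + (-6*(-2 - 5) + I*(-401)))*(P + 3183294) = (-410025 + (-6*(-2 - 5) + 810*(-401)))*(-1995719 + 3183294) = (-410025 + (-6*(-7) - 324810))*1187575 = (-410025 + (42 - 324810))*1187575 = (-410025 - 324768)*1187575 = -734793*1187575 = -872621796975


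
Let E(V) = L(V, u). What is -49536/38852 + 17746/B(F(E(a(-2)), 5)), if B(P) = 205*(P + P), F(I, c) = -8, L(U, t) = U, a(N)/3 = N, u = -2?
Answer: -106493209/15929320 ≈ -6.6854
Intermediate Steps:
a(N) = 3*N
E(V) = V
B(P) = 410*P (B(P) = 205*(2*P) = 410*P)
-49536/38852 + 17746/B(F(E(a(-2)), 5)) = -49536/38852 + 17746/((410*(-8))) = -49536*1/38852 + 17746/(-3280) = -12384/9713 + 17746*(-1/3280) = -12384/9713 - 8873/1640 = -106493209/15929320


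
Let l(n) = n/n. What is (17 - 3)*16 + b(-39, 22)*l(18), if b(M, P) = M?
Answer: 185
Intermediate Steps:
l(n) = 1
(17 - 3)*16 + b(-39, 22)*l(18) = (17 - 3)*16 - 39*1 = 14*16 - 39 = 224 - 39 = 185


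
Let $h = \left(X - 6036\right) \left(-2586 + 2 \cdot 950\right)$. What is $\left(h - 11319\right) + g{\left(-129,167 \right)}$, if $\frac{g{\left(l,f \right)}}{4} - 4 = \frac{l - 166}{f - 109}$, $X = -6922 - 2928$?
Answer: $\frac{315707707}{29} \approx 1.0886 \cdot 10^{7}$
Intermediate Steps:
$X = -9850$ ($X = -6922 - 2928 = -9850$)
$g{\left(l,f \right)} = 16 + \frac{4 \left(-166 + l\right)}{-109 + f}$ ($g{\left(l,f \right)} = 16 + 4 \frac{l - 166}{f - 109} = 16 + 4 \frac{-166 + l}{-109 + f} = 16 + \frac{4 \left(-166 + l\right)}{-109 + f}$)
$h = 10897796$ ($h = \left(-9850 - 6036\right) \left(-2586 + 2 \cdot 950\right) = - 15886 \left(-2586 + 1900\right) = \left(-15886\right) \left(-686\right) = 10897796$)
$\left(h - 11319\right) + g{\left(-129,167 \right)} = \left(10897796 - 11319\right) + \frac{4 \left(-602 - 129 + 4 \cdot 167\right)}{-109 + 167} = 10886477 + \frac{4 \left(-602 - 129 + 668\right)}{58} = 10886477 + 4 \cdot \frac{1}{58} \left(-63\right) = 10886477 - \frac{126}{29} = \frac{315707707}{29}$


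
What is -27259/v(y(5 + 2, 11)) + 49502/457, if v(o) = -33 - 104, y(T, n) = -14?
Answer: 19239137/62609 ≈ 307.29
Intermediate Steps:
v(o) = -137
-27259/v(y(5 + 2, 11)) + 49502/457 = -27259/(-137) + 49502/457 = -27259*(-1/137) + 49502*(1/457) = 27259/137 + 49502/457 = 19239137/62609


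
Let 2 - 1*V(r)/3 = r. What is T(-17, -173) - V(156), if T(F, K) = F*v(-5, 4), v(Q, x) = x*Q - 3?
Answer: 853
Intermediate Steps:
V(r) = 6 - 3*r
v(Q, x) = -3 + Q*x (v(Q, x) = Q*x - 3 = -3 + Q*x)
T(F, K) = -23*F (T(F, K) = F*(-3 - 5*4) = F*(-3 - 20) = F*(-23) = -23*F)
T(-17, -173) - V(156) = -23*(-17) - (6 - 3*156) = 391 - (6 - 468) = 391 - 1*(-462) = 391 + 462 = 853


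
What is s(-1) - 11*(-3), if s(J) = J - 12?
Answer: 20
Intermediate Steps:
s(J) = -12 + J
s(-1) - 11*(-3) = (-12 - 1) - 11*(-3) = -13 + 33 = 20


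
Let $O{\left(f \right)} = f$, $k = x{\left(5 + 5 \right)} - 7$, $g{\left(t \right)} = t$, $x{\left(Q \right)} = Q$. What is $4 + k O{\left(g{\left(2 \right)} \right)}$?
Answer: $10$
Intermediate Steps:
$k = 3$ ($k = \left(5 + 5\right) - 7 = 10 - 7 = 3$)
$4 + k O{\left(g{\left(2 \right)} \right)} = 4 + 3 \cdot 2 = 4 + 6 = 10$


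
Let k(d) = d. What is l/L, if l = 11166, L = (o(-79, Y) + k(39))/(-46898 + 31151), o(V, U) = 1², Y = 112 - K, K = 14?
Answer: -87915501/20 ≈ -4.3958e+6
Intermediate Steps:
Y = 98 (Y = 112 - 1*14 = 112 - 14 = 98)
o(V, U) = 1
L = -40/15747 (L = (1 + 39)/(-46898 + 31151) = 40/(-15747) = 40*(-1/15747) = -40/15747 ≈ -0.0025402)
l/L = 11166/(-40/15747) = 11166*(-15747/40) = -87915501/20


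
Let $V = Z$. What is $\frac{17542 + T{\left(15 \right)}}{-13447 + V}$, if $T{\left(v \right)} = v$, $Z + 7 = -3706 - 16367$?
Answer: $- \frac{17557}{33527} \approx -0.52367$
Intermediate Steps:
$Z = -20080$ ($Z = -7 - 20073 = -20080$)
$V = -20080$
$\frac{17542 + T{\left(15 \right)}}{-13447 + V} = \frac{17542 + 15}{-13447 - 20080} = \frac{17557}{-33527} = 17557 \left(- \frac{1}{33527}\right) = - \frac{17557}{33527}$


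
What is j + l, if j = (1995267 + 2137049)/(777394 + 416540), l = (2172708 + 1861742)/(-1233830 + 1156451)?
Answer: -749518757756/15397569831 ≈ -48.678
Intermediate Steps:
l = -4034450/77379 (l = 4034450/(-77379) = 4034450*(-1/77379) = -4034450/77379 ≈ -52.139)
j = 2066158/596967 (j = 4132316/1193934 = 4132316*(1/1193934) = 2066158/596967 ≈ 3.4611)
j + l = 2066158/596967 - 4034450/77379 = -749518757756/15397569831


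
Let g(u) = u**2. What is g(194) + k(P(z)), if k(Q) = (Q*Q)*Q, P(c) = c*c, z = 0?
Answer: 37636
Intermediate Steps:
P(c) = c**2
k(Q) = Q**3 (k(Q) = Q**2*Q = Q**3)
g(194) + k(P(z)) = 194**2 + (0**2)**3 = 37636 + 0**3 = 37636 + 0 = 37636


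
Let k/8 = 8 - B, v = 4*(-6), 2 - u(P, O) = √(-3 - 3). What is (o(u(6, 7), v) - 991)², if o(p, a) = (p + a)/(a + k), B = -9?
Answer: (111014 + I*√6)²/12544 ≈ 9.8247e+5 + 43.356*I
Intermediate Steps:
u(P, O) = 2 - I*√6 (u(P, O) = 2 - √(-3 - 3) = 2 - √(-6) = 2 - I*√6)
v = -24
k = 136 (k = 8*(8 - 1*(-9)) = 8*(8 + 9) = 8*17 = 136)
o(p, a) = (a + p)/(136 + a) (o(p, a) = (p + a)/(a + 136) = (a + p)/(136 + a))
(o(u(6, 7), v) - 991)² = ((-24 + (2 - I*√6))/(136 - 24) - 991)² = ((-22 - I*√6)/112 - 991)² = ((-11/56 - I*√6/112) - 991)² = (-55507/56 - I*√6/112)²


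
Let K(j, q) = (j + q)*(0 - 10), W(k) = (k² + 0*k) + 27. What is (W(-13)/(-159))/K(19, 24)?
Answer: 98/34185 ≈ 0.0028668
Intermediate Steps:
W(k) = 27 + k² (W(k) = (k² + 0) + 27 = k² + 27 = 27 + k²)
K(j, q) = -10*j - 10*q (K(j, q) = (j + q)*(-10) = -10*j - 10*q)
(W(-13)/(-159))/K(19, 24) = ((27 + (-13)²)/(-159))/(-10*19 - 10*24) = ((27 + 169)*(-1/159))/(-190 - 240) = (196*(-1/159))/(-430) = -196/159*(-1/430) = 98/34185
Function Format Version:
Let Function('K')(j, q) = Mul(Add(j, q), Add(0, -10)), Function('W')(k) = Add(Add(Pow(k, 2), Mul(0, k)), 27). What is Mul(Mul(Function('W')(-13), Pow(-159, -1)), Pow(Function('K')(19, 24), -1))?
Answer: Rational(98, 34185) ≈ 0.0028668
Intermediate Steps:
Function('W')(k) = Add(27, Pow(k, 2)) (Function('W')(k) = Add(Add(Pow(k, 2), 0), 27) = Add(Pow(k, 2), 27) = Add(27, Pow(k, 2)))
Function('K')(j, q) = Add(Mul(-10, j), Mul(-10, q)) (Function('K')(j, q) = Mul(Add(j, q), -10) = Add(Mul(-10, j), Mul(-10, q)))
Mul(Mul(Function('W')(-13), Pow(-159, -1)), Pow(Function('K')(19, 24), -1)) = Mul(Mul(Add(27, Pow(-13, 2)), Pow(-159, -1)), Pow(Add(Mul(-10, 19), Mul(-10, 24)), -1)) = Mul(Mul(Add(27, 169), Rational(-1, 159)), Pow(Add(-190, -240), -1)) = Mul(Mul(196, Rational(-1, 159)), Pow(-430, -1)) = Mul(Rational(-196, 159), Rational(-1, 430)) = Rational(98, 34185)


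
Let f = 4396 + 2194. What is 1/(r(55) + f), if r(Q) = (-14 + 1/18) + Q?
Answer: 18/119359 ≈ 0.00015081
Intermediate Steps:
f = 6590
r(Q) = -251/18 + Q (r(Q) = (-14 + 1/18) + Q = -251/18 + Q)
1/(r(55) + f) = 1/((-251/18 + 55) + 6590) = 1/(739/18 + 6590) = 1/(119359/18) = 18/119359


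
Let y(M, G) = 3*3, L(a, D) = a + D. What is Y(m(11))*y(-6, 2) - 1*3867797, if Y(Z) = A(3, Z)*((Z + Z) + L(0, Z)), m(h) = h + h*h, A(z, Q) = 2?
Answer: -3860669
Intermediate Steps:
L(a, D) = D + a
m(h) = h + h**2
Y(Z) = 6*Z (Y(Z) = 2*((Z + Z) + (Z + 0)) = 2*(2*Z + Z) = 2*(3*Z) = 6*Z)
y(M, G) = 9
Y(m(11))*y(-6, 2) - 1*3867797 = (6*(11*(1 + 11)))*9 - 1*3867797 = (6*(11*12))*9 - 3867797 = (6*132)*9 - 3867797 = 792*9 - 3867797 = 7128 - 3867797 = -3860669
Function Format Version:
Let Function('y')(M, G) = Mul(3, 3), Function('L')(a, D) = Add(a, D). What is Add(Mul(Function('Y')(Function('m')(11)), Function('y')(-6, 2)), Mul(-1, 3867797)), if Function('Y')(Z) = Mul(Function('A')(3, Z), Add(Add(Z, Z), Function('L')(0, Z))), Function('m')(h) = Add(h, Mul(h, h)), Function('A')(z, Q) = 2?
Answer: -3860669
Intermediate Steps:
Function('L')(a, D) = Add(D, a)
Function('m')(h) = Add(h, Pow(h, 2))
Function('Y')(Z) = Mul(6, Z) (Function('Y')(Z) = Mul(2, Add(Add(Z, Z), Add(Z, 0))) = Mul(2, Add(Mul(2, Z), Z)) = Mul(2, Mul(3, Z)) = Mul(6, Z))
Function('y')(M, G) = 9
Add(Mul(Function('Y')(Function('m')(11)), Function('y')(-6, 2)), Mul(-1, 3867797)) = Add(Mul(Mul(6, Mul(11, Add(1, 11))), 9), Mul(-1, 3867797)) = Add(Mul(Mul(6, Mul(11, 12)), 9), -3867797) = Add(Mul(Mul(6, 132), 9), -3867797) = Add(Mul(792, 9), -3867797) = Add(7128, -3867797) = -3860669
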